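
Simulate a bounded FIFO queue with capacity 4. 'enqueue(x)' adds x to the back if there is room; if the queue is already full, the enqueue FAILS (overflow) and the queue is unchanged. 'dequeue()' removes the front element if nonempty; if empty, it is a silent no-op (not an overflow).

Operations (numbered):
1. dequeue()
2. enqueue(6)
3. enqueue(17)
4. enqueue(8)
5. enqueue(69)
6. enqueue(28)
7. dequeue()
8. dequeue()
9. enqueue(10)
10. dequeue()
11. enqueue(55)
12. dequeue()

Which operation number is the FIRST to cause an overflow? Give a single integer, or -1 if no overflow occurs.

Answer: 6

Derivation:
1. dequeue(): empty, no-op, size=0
2. enqueue(6): size=1
3. enqueue(17): size=2
4. enqueue(8): size=3
5. enqueue(69): size=4
6. enqueue(28): size=4=cap → OVERFLOW (fail)
7. dequeue(): size=3
8. dequeue(): size=2
9. enqueue(10): size=3
10. dequeue(): size=2
11. enqueue(55): size=3
12. dequeue(): size=2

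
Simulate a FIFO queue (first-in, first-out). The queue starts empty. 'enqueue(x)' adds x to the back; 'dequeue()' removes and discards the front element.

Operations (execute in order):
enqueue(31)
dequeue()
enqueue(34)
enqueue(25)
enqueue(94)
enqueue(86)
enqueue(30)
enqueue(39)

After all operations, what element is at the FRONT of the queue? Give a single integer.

enqueue(31): queue = [31]
dequeue(): queue = []
enqueue(34): queue = [34]
enqueue(25): queue = [34, 25]
enqueue(94): queue = [34, 25, 94]
enqueue(86): queue = [34, 25, 94, 86]
enqueue(30): queue = [34, 25, 94, 86, 30]
enqueue(39): queue = [34, 25, 94, 86, 30, 39]

Answer: 34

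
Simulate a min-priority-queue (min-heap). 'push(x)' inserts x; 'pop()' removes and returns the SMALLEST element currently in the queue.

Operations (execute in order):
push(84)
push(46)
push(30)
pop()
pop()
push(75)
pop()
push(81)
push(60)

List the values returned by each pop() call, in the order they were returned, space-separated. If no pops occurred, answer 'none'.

push(84): heap contents = [84]
push(46): heap contents = [46, 84]
push(30): heap contents = [30, 46, 84]
pop() → 30: heap contents = [46, 84]
pop() → 46: heap contents = [84]
push(75): heap contents = [75, 84]
pop() → 75: heap contents = [84]
push(81): heap contents = [81, 84]
push(60): heap contents = [60, 81, 84]

Answer: 30 46 75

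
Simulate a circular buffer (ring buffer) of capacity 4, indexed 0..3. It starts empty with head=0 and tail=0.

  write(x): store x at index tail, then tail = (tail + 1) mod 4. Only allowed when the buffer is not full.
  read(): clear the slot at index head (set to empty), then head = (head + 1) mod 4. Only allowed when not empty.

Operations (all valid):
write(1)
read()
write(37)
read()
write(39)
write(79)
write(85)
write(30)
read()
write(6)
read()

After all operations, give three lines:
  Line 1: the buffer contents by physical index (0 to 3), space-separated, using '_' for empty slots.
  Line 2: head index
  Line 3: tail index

Answer: 85 30 6 _
0
3

Derivation:
write(1): buf=[1 _ _ _], head=0, tail=1, size=1
read(): buf=[_ _ _ _], head=1, tail=1, size=0
write(37): buf=[_ 37 _ _], head=1, tail=2, size=1
read(): buf=[_ _ _ _], head=2, tail=2, size=0
write(39): buf=[_ _ 39 _], head=2, tail=3, size=1
write(79): buf=[_ _ 39 79], head=2, tail=0, size=2
write(85): buf=[85 _ 39 79], head=2, tail=1, size=3
write(30): buf=[85 30 39 79], head=2, tail=2, size=4
read(): buf=[85 30 _ 79], head=3, tail=2, size=3
write(6): buf=[85 30 6 79], head=3, tail=3, size=4
read(): buf=[85 30 6 _], head=0, tail=3, size=3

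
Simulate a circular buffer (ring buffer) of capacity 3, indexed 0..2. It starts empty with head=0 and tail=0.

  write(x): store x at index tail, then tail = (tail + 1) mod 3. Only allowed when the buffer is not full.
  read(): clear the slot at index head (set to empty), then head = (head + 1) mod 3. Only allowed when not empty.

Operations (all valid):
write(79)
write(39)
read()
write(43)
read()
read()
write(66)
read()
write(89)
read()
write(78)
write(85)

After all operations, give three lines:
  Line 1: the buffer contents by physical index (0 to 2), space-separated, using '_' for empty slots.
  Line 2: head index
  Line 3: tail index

write(79): buf=[79 _ _], head=0, tail=1, size=1
write(39): buf=[79 39 _], head=0, tail=2, size=2
read(): buf=[_ 39 _], head=1, tail=2, size=1
write(43): buf=[_ 39 43], head=1, tail=0, size=2
read(): buf=[_ _ 43], head=2, tail=0, size=1
read(): buf=[_ _ _], head=0, tail=0, size=0
write(66): buf=[66 _ _], head=0, tail=1, size=1
read(): buf=[_ _ _], head=1, tail=1, size=0
write(89): buf=[_ 89 _], head=1, tail=2, size=1
read(): buf=[_ _ _], head=2, tail=2, size=0
write(78): buf=[_ _ 78], head=2, tail=0, size=1
write(85): buf=[85 _ 78], head=2, tail=1, size=2

Answer: 85 _ 78
2
1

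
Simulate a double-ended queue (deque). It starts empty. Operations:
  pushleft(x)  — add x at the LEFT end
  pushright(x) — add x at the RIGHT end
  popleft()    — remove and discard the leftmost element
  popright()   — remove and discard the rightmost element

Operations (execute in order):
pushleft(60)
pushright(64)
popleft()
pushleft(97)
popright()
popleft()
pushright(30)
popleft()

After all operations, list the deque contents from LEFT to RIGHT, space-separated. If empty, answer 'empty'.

Answer: empty

Derivation:
pushleft(60): [60]
pushright(64): [60, 64]
popleft(): [64]
pushleft(97): [97, 64]
popright(): [97]
popleft(): []
pushright(30): [30]
popleft(): []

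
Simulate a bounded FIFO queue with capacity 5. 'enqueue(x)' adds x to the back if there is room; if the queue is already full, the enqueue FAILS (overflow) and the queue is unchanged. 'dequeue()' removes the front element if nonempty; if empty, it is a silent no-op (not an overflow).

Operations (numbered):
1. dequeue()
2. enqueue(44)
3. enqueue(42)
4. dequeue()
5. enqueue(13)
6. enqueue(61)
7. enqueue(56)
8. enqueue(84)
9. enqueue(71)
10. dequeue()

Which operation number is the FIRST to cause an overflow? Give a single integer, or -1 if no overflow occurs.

1. dequeue(): empty, no-op, size=0
2. enqueue(44): size=1
3. enqueue(42): size=2
4. dequeue(): size=1
5. enqueue(13): size=2
6. enqueue(61): size=3
7. enqueue(56): size=4
8. enqueue(84): size=5
9. enqueue(71): size=5=cap → OVERFLOW (fail)
10. dequeue(): size=4

Answer: 9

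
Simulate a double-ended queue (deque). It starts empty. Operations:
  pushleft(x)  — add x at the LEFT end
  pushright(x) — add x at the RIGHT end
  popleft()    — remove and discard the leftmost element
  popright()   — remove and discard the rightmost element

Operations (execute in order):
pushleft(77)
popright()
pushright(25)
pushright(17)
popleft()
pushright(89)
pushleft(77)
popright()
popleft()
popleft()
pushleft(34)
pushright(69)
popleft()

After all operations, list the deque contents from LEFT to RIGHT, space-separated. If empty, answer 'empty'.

pushleft(77): [77]
popright(): []
pushright(25): [25]
pushright(17): [25, 17]
popleft(): [17]
pushright(89): [17, 89]
pushleft(77): [77, 17, 89]
popright(): [77, 17]
popleft(): [17]
popleft(): []
pushleft(34): [34]
pushright(69): [34, 69]
popleft(): [69]

Answer: 69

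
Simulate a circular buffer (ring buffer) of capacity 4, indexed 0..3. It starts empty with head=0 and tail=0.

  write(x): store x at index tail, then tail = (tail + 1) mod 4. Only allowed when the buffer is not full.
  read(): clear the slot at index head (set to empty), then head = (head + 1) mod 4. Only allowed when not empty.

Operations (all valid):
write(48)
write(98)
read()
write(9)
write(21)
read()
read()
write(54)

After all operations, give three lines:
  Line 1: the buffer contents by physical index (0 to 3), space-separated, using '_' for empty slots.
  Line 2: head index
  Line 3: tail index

Answer: 54 _ _ 21
3
1

Derivation:
write(48): buf=[48 _ _ _], head=0, tail=1, size=1
write(98): buf=[48 98 _ _], head=0, tail=2, size=2
read(): buf=[_ 98 _ _], head=1, tail=2, size=1
write(9): buf=[_ 98 9 _], head=1, tail=3, size=2
write(21): buf=[_ 98 9 21], head=1, tail=0, size=3
read(): buf=[_ _ 9 21], head=2, tail=0, size=2
read(): buf=[_ _ _ 21], head=3, tail=0, size=1
write(54): buf=[54 _ _ 21], head=3, tail=1, size=2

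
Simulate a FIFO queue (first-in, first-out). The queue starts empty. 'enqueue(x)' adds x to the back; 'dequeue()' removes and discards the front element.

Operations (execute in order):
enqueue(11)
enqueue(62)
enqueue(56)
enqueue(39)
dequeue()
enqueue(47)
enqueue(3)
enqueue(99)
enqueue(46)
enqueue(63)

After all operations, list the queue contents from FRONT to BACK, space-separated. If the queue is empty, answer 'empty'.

enqueue(11): [11]
enqueue(62): [11, 62]
enqueue(56): [11, 62, 56]
enqueue(39): [11, 62, 56, 39]
dequeue(): [62, 56, 39]
enqueue(47): [62, 56, 39, 47]
enqueue(3): [62, 56, 39, 47, 3]
enqueue(99): [62, 56, 39, 47, 3, 99]
enqueue(46): [62, 56, 39, 47, 3, 99, 46]
enqueue(63): [62, 56, 39, 47, 3, 99, 46, 63]

Answer: 62 56 39 47 3 99 46 63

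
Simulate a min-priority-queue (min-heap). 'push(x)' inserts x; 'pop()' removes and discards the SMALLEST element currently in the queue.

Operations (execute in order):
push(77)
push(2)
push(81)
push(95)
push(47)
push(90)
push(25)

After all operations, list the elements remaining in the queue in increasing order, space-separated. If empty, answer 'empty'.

push(77): heap contents = [77]
push(2): heap contents = [2, 77]
push(81): heap contents = [2, 77, 81]
push(95): heap contents = [2, 77, 81, 95]
push(47): heap contents = [2, 47, 77, 81, 95]
push(90): heap contents = [2, 47, 77, 81, 90, 95]
push(25): heap contents = [2, 25, 47, 77, 81, 90, 95]

Answer: 2 25 47 77 81 90 95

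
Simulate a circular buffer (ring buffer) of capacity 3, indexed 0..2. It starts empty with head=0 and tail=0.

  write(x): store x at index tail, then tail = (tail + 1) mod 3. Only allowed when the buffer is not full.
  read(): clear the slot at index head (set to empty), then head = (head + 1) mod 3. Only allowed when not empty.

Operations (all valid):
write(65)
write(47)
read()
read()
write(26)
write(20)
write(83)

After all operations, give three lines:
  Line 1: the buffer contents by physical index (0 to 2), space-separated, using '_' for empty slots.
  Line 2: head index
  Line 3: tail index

write(65): buf=[65 _ _], head=0, tail=1, size=1
write(47): buf=[65 47 _], head=0, tail=2, size=2
read(): buf=[_ 47 _], head=1, tail=2, size=1
read(): buf=[_ _ _], head=2, tail=2, size=0
write(26): buf=[_ _ 26], head=2, tail=0, size=1
write(20): buf=[20 _ 26], head=2, tail=1, size=2
write(83): buf=[20 83 26], head=2, tail=2, size=3

Answer: 20 83 26
2
2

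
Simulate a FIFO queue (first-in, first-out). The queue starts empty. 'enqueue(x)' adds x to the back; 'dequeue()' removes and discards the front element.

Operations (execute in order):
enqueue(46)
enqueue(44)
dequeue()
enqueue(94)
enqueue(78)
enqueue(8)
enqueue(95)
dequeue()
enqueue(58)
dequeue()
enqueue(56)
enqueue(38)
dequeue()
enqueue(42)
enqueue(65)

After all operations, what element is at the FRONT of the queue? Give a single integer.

enqueue(46): queue = [46]
enqueue(44): queue = [46, 44]
dequeue(): queue = [44]
enqueue(94): queue = [44, 94]
enqueue(78): queue = [44, 94, 78]
enqueue(8): queue = [44, 94, 78, 8]
enqueue(95): queue = [44, 94, 78, 8, 95]
dequeue(): queue = [94, 78, 8, 95]
enqueue(58): queue = [94, 78, 8, 95, 58]
dequeue(): queue = [78, 8, 95, 58]
enqueue(56): queue = [78, 8, 95, 58, 56]
enqueue(38): queue = [78, 8, 95, 58, 56, 38]
dequeue(): queue = [8, 95, 58, 56, 38]
enqueue(42): queue = [8, 95, 58, 56, 38, 42]
enqueue(65): queue = [8, 95, 58, 56, 38, 42, 65]

Answer: 8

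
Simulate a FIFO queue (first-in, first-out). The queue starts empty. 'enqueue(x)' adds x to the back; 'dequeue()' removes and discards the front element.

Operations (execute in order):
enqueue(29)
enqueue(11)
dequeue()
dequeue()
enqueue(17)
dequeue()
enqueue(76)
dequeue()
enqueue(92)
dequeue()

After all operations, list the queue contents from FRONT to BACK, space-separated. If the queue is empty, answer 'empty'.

Answer: empty

Derivation:
enqueue(29): [29]
enqueue(11): [29, 11]
dequeue(): [11]
dequeue(): []
enqueue(17): [17]
dequeue(): []
enqueue(76): [76]
dequeue(): []
enqueue(92): [92]
dequeue(): []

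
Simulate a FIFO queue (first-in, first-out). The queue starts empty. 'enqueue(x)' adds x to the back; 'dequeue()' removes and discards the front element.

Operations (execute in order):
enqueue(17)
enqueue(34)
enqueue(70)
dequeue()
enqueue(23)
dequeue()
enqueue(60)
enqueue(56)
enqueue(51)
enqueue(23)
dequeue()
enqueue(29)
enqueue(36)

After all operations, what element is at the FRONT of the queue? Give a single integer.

Answer: 23

Derivation:
enqueue(17): queue = [17]
enqueue(34): queue = [17, 34]
enqueue(70): queue = [17, 34, 70]
dequeue(): queue = [34, 70]
enqueue(23): queue = [34, 70, 23]
dequeue(): queue = [70, 23]
enqueue(60): queue = [70, 23, 60]
enqueue(56): queue = [70, 23, 60, 56]
enqueue(51): queue = [70, 23, 60, 56, 51]
enqueue(23): queue = [70, 23, 60, 56, 51, 23]
dequeue(): queue = [23, 60, 56, 51, 23]
enqueue(29): queue = [23, 60, 56, 51, 23, 29]
enqueue(36): queue = [23, 60, 56, 51, 23, 29, 36]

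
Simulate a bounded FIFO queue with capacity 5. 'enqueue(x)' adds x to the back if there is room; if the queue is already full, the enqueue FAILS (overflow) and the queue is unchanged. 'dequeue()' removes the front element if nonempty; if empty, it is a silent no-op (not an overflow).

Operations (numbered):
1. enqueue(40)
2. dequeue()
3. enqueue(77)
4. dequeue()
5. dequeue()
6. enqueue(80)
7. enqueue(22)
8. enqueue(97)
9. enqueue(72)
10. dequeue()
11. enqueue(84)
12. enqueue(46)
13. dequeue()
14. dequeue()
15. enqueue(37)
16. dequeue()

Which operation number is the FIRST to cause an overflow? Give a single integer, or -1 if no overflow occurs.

Answer: -1

Derivation:
1. enqueue(40): size=1
2. dequeue(): size=0
3. enqueue(77): size=1
4. dequeue(): size=0
5. dequeue(): empty, no-op, size=0
6. enqueue(80): size=1
7. enqueue(22): size=2
8. enqueue(97): size=3
9. enqueue(72): size=4
10. dequeue(): size=3
11. enqueue(84): size=4
12. enqueue(46): size=5
13. dequeue(): size=4
14. dequeue(): size=3
15. enqueue(37): size=4
16. dequeue(): size=3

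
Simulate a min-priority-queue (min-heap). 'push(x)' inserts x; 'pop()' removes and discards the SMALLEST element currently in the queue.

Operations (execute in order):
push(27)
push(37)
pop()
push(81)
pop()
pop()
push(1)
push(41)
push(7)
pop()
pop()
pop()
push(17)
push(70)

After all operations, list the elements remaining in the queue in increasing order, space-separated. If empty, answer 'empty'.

push(27): heap contents = [27]
push(37): heap contents = [27, 37]
pop() → 27: heap contents = [37]
push(81): heap contents = [37, 81]
pop() → 37: heap contents = [81]
pop() → 81: heap contents = []
push(1): heap contents = [1]
push(41): heap contents = [1, 41]
push(7): heap contents = [1, 7, 41]
pop() → 1: heap contents = [7, 41]
pop() → 7: heap contents = [41]
pop() → 41: heap contents = []
push(17): heap contents = [17]
push(70): heap contents = [17, 70]

Answer: 17 70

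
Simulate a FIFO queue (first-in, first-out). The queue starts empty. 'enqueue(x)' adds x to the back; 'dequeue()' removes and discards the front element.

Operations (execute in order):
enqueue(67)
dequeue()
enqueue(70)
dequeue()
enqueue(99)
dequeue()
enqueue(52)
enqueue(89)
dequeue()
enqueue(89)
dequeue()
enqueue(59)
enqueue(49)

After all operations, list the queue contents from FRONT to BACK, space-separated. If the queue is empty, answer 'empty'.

Answer: 89 59 49

Derivation:
enqueue(67): [67]
dequeue(): []
enqueue(70): [70]
dequeue(): []
enqueue(99): [99]
dequeue(): []
enqueue(52): [52]
enqueue(89): [52, 89]
dequeue(): [89]
enqueue(89): [89, 89]
dequeue(): [89]
enqueue(59): [89, 59]
enqueue(49): [89, 59, 49]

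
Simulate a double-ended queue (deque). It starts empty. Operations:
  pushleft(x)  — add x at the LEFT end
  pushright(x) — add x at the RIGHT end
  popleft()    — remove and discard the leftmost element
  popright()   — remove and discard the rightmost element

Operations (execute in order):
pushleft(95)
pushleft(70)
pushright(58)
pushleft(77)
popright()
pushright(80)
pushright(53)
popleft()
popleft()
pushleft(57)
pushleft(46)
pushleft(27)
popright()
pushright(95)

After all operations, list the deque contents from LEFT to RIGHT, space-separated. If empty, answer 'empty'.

pushleft(95): [95]
pushleft(70): [70, 95]
pushright(58): [70, 95, 58]
pushleft(77): [77, 70, 95, 58]
popright(): [77, 70, 95]
pushright(80): [77, 70, 95, 80]
pushright(53): [77, 70, 95, 80, 53]
popleft(): [70, 95, 80, 53]
popleft(): [95, 80, 53]
pushleft(57): [57, 95, 80, 53]
pushleft(46): [46, 57, 95, 80, 53]
pushleft(27): [27, 46, 57, 95, 80, 53]
popright(): [27, 46, 57, 95, 80]
pushright(95): [27, 46, 57, 95, 80, 95]

Answer: 27 46 57 95 80 95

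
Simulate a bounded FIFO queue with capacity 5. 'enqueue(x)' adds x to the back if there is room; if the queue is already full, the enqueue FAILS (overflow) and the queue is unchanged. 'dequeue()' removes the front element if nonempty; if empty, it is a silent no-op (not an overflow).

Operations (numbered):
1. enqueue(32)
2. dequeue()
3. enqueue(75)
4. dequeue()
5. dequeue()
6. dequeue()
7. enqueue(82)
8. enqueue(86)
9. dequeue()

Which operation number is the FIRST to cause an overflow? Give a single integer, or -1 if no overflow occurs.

1. enqueue(32): size=1
2. dequeue(): size=0
3. enqueue(75): size=1
4. dequeue(): size=0
5. dequeue(): empty, no-op, size=0
6. dequeue(): empty, no-op, size=0
7. enqueue(82): size=1
8. enqueue(86): size=2
9. dequeue(): size=1

Answer: -1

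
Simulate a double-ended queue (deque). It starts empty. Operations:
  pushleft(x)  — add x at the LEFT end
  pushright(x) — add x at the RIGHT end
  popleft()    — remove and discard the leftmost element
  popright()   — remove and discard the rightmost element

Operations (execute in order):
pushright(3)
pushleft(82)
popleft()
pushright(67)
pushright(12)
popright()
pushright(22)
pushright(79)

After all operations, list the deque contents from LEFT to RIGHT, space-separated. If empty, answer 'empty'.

Answer: 3 67 22 79

Derivation:
pushright(3): [3]
pushleft(82): [82, 3]
popleft(): [3]
pushright(67): [3, 67]
pushright(12): [3, 67, 12]
popright(): [3, 67]
pushright(22): [3, 67, 22]
pushright(79): [3, 67, 22, 79]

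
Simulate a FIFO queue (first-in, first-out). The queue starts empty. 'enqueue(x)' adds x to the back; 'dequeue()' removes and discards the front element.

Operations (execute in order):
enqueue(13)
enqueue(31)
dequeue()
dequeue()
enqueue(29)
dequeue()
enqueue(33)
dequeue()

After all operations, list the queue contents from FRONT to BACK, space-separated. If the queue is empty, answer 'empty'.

enqueue(13): [13]
enqueue(31): [13, 31]
dequeue(): [31]
dequeue(): []
enqueue(29): [29]
dequeue(): []
enqueue(33): [33]
dequeue(): []

Answer: empty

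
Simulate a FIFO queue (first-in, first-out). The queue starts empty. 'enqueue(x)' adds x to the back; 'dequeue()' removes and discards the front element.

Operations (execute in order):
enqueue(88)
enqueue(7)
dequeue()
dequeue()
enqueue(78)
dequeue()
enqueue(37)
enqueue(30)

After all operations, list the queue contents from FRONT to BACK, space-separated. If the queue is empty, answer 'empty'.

enqueue(88): [88]
enqueue(7): [88, 7]
dequeue(): [7]
dequeue(): []
enqueue(78): [78]
dequeue(): []
enqueue(37): [37]
enqueue(30): [37, 30]

Answer: 37 30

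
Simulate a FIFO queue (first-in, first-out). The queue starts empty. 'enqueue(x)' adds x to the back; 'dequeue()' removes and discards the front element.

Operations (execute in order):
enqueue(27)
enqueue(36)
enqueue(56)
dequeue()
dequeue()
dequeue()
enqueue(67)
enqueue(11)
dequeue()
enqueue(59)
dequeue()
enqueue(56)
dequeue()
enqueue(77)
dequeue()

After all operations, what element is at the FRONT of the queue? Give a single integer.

enqueue(27): queue = [27]
enqueue(36): queue = [27, 36]
enqueue(56): queue = [27, 36, 56]
dequeue(): queue = [36, 56]
dequeue(): queue = [56]
dequeue(): queue = []
enqueue(67): queue = [67]
enqueue(11): queue = [67, 11]
dequeue(): queue = [11]
enqueue(59): queue = [11, 59]
dequeue(): queue = [59]
enqueue(56): queue = [59, 56]
dequeue(): queue = [56]
enqueue(77): queue = [56, 77]
dequeue(): queue = [77]

Answer: 77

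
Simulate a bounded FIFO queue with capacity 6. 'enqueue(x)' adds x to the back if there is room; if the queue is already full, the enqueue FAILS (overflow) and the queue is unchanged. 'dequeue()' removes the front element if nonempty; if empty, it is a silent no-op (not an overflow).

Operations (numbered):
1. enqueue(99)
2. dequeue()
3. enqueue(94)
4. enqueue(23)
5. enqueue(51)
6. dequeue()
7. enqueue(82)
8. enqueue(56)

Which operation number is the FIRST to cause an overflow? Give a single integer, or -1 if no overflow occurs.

Answer: -1

Derivation:
1. enqueue(99): size=1
2. dequeue(): size=0
3. enqueue(94): size=1
4. enqueue(23): size=2
5. enqueue(51): size=3
6. dequeue(): size=2
7. enqueue(82): size=3
8. enqueue(56): size=4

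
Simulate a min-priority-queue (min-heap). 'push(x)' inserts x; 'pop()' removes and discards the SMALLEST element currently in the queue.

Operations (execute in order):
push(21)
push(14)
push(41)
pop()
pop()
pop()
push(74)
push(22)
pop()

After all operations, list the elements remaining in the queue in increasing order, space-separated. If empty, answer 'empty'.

Answer: 74

Derivation:
push(21): heap contents = [21]
push(14): heap contents = [14, 21]
push(41): heap contents = [14, 21, 41]
pop() → 14: heap contents = [21, 41]
pop() → 21: heap contents = [41]
pop() → 41: heap contents = []
push(74): heap contents = [74]
push(22): heap contents = [22, 74]
pop() → 22: heap contents = [74]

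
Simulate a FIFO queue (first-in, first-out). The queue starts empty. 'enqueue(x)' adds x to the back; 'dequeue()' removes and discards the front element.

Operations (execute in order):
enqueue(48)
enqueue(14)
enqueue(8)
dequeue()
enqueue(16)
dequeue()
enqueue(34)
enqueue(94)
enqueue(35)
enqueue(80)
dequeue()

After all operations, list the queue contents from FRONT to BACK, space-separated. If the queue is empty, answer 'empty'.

Answer: 16 34 94 35 80

Derivation:
enqueue(48): [48]
enqueue(14): [48, 14]
enqueue(8): [48, 14, 8]
dequeue(): [14, 8]
enqueue(16): [14, 8, 16]
dequeue(): [8, 16]
enqueue(34): [8, 16, 34]
enqueue(94): [8, 16, 34, 94]
enqueue(35): [8, 16, 34, 94, 35]
enqueue(80): [8, 16, 34, 94, 35, 80]
dequeue(): [16, 34, 94, 35, 80]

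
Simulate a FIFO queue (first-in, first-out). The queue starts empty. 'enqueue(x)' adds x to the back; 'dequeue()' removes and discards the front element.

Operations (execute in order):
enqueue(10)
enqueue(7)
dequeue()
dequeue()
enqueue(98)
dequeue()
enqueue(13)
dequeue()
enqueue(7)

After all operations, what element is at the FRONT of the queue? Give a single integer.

Answer: 7

Derivation:
enqueue(10): queue = [10]
enqueue(7): queue = [10, 7]
dequeue(): queue = [7]
dequeue(): queue = []
enqueue(98): queue = [98]
dequeue(): queue = []
enqueue(13): queue = [13]
dequeue(): queue = []
enqueue(7): queue = [7]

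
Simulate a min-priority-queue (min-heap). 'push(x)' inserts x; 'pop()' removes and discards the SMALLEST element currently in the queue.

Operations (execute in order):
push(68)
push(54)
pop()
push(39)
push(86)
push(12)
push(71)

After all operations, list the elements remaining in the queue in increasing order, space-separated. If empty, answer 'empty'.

push(68): heap contents = [68]
push(54): heap contents = [54, 68]
pop() → 54: heap contents = [68]
push(39): heap contents = [39, 68]
push(86): heap contents = [39, 68, 86]
push(12): heap contents = [12, 39, 68, 86]
push(71): heap contents = [12, 39, 68, 71, 86]

Answer: 12 39 68 71 86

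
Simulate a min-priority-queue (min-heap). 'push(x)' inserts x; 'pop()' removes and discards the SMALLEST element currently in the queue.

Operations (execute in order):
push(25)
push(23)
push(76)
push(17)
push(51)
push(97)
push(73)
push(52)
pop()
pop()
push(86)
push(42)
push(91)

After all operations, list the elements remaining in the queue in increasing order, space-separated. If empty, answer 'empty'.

Answer: 25 42 51 52 73 76 86 91 97

Derivation:
push(25): heap contents = [25]
push(23): heap contents = [23, 25]
push(76): heap contents = [23, 25, 76]
push(17): heap contents = [17, 23, 25, 76]
push(51): heap contents = [17, 23, 25, 51, 76]
push(97): heap contents = [17, 23, 25, 51, 76, 97]
push(73): heap contents = [17, 23, 25, 51, 73, 76, 97]
push(52): heap contents = [17, 23, 25, 51, 52, 73, 76, 97]
pop() → 17: heap contents = [23, 25, 51, 52, 73, 76, 97]
pop() → 23: heap contents = [25, 51, 52, 73, 76, 97]
push(86): heap contents = [25, 51, 52, 73, 76, 86, 97]
push(42): heap contents = [25, 42, 51, 52, 73, 76, 86, 97]
push(91): heap contents = [25, 42, 51, 52, 73, 76, 86, 91, 97]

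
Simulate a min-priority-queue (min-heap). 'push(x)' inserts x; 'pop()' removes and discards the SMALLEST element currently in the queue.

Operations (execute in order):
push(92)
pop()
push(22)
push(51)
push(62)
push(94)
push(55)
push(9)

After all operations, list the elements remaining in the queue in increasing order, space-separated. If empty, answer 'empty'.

Answer: 9 22 51 55 62 94

Derivation:
push(92): heap contents = [92]
pop() → 92: heap contents = []
push(22): heap contents = [22]
push(51): heap contents = [22, 51]
push(62): heap contents = [22, 51, 62]
push(94): heap contents = [22, 51, 62, 94]
push(55): heap contents = [22, 51, 55, 62, 94]
push(9): heap contents = [9, 22, 51, 55, 62, 94]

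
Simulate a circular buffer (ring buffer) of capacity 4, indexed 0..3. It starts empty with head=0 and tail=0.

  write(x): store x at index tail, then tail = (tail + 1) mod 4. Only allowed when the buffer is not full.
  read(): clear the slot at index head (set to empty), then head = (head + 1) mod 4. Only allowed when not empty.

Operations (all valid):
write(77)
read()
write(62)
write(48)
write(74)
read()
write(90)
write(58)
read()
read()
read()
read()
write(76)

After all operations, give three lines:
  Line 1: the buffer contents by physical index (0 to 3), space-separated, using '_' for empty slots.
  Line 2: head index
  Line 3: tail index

write(77): buf=[77 _ _ _], head=0, tail=1, size=1
read(): buf=[_ _ _ _], head=1, tail=1, size=0
write(62): buf=[_ 62 _ _], head=1, tail=2, size=1
write(48): buf=[_ 62 48 _], head=1, tail=3, size=2
write(74): buf=[_ 62 48 74], head=1, tail=0, size=3
read(): buf=[_ _ 48 74], head=2, tail=0, size=2
write(90): buf=[90 _ 48 74], head=2, tail=1, size=3
write(58): buf=[90 58 48 74], head=2, tail=2, size=4
read(): buf=[90 58 _ 74], head=3, tail=2, size=3
read(): buf=[90 58 _ _], head=0, tail=2, size=2
read(): buf=[_ 58 _ _], head=1, tail=2, size=1
read(): buf=[_ _ _ _], head=2, tail=2, size=0
write(76): buf=[_ _ 76 _], head=2, tail=3, size=1

Answer: _ _ 76 _
2
3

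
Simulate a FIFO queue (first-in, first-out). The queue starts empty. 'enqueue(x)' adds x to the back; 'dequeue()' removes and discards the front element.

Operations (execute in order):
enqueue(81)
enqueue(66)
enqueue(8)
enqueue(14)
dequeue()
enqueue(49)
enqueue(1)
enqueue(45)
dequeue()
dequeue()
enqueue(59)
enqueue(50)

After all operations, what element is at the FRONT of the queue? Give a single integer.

enqueue(81): queue = [81]
enqueue(66): queue = [81, 66]
enqueue(8): queue = [81, 66, 8]
enqueue(14): queue = [81, 66, 8, 14]
dequeue(): queue = [66, 8, 14]
enqueue(49): queue = [66, 8, 14, 49]
enqueue(1): queue = [66, 8, 14, 49, 1]
enqueue(45): queue = [66, 8, 14, 49, 1, 45]
dequeue(): queue = [8, 14, 49, 1, 45]
dequeue(): queue = [14, 49, 1, 45]
enqueue(59): queue = [14, 49, 1, 45, 59]
enqueue(50): queue = [14, 49, 1, 45, 59, 50]

Answer: 14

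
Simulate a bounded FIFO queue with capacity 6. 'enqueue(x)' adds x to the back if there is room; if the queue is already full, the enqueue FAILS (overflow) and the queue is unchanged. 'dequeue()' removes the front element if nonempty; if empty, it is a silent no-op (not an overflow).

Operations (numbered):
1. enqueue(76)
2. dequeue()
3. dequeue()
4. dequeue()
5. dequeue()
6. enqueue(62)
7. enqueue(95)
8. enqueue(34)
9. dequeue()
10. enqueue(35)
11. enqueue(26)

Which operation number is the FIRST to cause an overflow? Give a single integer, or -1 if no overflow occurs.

1. enqueue(76): size=1
2. dequeue(): size=0
3. dequeue(): empty, no-op, size=0
4. dequeue(): empty, no-op, size=0
5. dequeue(): empty, no-op, size=0
6. enqueue(62): size=1
7. enqueue(95): size=2
8. enqueue(34): size=3
9. dequeue(): size=2
10. enqueue(35): size=3
11. enqueue(26): size=4

Answer: -1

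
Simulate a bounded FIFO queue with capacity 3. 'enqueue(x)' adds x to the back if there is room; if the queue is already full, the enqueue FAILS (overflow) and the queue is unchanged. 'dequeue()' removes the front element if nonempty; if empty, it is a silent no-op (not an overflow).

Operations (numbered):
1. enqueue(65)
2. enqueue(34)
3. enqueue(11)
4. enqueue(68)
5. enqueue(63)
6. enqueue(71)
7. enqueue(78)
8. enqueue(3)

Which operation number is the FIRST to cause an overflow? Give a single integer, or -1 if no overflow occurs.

Answer: 4

Derivation:
1. enqueue(65): size=1
2. enqueue(34): size=2
3. enqueue(11): size=3
4. enqueue(68): size=3=cap → OVERFLOW (fail)
5. enqueue(63): size=3=cap → OVERFLOW (fail)
6. enqueue(71): size=3=cap → OVERFLOW (fail)
7. enqueue(78): size=3=cap → OVERFLOW (fail)
8. enqueue(3): size=3=cap → OVERFLOW (fail)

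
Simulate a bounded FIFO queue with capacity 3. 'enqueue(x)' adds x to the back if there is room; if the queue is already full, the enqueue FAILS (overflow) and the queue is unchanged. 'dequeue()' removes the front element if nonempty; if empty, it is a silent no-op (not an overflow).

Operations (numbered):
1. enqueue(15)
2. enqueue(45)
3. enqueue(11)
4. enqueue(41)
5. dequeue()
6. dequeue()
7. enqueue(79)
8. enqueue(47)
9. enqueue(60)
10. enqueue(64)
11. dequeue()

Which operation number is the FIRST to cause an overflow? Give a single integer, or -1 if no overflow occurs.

1. enqueue(15): size=1
2. enqueue(45): size=2
3. enqueue(11): size=3
4. enqueue(41): size=3=cap → OVERFLOW (fail)
5. dequeue(): size=2
6. dequeue(): size=1
7. enqueue(79): size=2
8. enqueue(47): size=3
9. enqueue(60): size=3=cap → OVERFLOW (fail)
10. enqueue(64): size=3=cap → OVERFLOW (fail)
11. dequeue(): size=2

Answer: 4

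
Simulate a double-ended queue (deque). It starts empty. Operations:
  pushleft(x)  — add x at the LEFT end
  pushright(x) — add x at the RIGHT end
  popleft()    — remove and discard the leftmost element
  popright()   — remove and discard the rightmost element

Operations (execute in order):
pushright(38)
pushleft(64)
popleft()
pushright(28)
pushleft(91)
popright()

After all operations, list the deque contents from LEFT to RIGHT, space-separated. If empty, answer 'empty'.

pushright(38): [38]
pushleft(64): [64, 38]
popleft(): [38]
pushright(28): [38, 28]
pushleft(91): [91, 38, 28]
popright(): [91, 38]

Answer: 91 38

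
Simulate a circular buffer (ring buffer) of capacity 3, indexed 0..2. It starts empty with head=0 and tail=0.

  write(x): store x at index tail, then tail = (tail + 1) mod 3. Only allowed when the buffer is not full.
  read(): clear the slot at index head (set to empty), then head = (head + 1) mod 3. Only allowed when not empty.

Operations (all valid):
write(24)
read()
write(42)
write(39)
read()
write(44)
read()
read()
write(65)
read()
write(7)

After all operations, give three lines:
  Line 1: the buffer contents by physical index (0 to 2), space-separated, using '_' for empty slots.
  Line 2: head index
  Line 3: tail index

Answer: _ _ 7
2
0

Derivation:
write(24): buf=[24 _ _], head=0, tail=1, size=1
read(): buf=[_ _ _], head=1, tail=1, size=0
write(42): buf=[_ 42 _], head=1, tail=2, size=1
write(39): buf=[_ 42 39], head=1, tail=0, size=2
read(): buf=[_ _ 39], head=2, tail=0, size=1
write(44): buf=[44 _ 39], head=2, tail=1, size=2
read(): buf=[44 _ _], head=0, tail=1, size=1
read(): buf=[_ _ _], head=1, tail=1, size=0
write(65): buf=[_ 65 _], head=1, tail=2, size=1
read(): buf=[_ _ _], head=2, tail=2, size=0
write(7): buf=[_ _ 7], head=2, tail=0, size=1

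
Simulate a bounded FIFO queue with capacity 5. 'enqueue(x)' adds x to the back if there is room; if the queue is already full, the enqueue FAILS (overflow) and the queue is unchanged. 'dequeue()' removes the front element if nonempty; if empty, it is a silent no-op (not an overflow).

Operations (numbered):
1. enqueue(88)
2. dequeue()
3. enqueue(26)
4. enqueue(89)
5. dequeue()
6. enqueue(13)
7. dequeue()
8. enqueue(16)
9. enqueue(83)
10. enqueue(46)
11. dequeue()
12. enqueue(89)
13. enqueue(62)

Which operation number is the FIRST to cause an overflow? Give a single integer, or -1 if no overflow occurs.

Answer: -1

Derivation:
1. enqueue(88): size=1
2. dequeue(): size=0
3. enqueue(26): size=1
4. enqueue(89): size=2
5. dequeue(): size=1
6. enqueue(13): size=2
7. dequeue(): size=1
8. enqueue(16): size=2
9. enqueue(83): size=3
10. enqueue(46): size=4
11. dequeue(): size=3
12. enqueue(89): size=4
13. enqueue(62): size=5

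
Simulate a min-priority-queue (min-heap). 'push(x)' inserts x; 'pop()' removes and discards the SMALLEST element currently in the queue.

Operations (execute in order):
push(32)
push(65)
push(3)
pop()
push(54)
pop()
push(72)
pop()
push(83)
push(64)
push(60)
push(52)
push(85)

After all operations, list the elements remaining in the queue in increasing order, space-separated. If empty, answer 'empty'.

Answer: 52 60 64 65 72 83 85

Derivation:
push(32): heap contents = [32]
push(65): heap contents = [32, 65]
push(3): heap contents = [3, 32, 65]
pop() → 3: heap contents = [32, 65]
push(54): heap contents = [32, 54, 65]
pop() → 32: heap contents = [54, 65]
push(72): heap contents = [54, 65, 72]
pop() → 54: heap contents = [65, 72]
push(83): heap contents = [65, 72, 83]
push(64): heap contents = [64, 65, 72, 83]
push(60): heap contents = [60, 64, 65, 72, 83]
push(52): heap contents = [52, 60, 64, 65, 72, 83]
push(85): heap contents = [52, 60, 64, 65, 72, 83, 85]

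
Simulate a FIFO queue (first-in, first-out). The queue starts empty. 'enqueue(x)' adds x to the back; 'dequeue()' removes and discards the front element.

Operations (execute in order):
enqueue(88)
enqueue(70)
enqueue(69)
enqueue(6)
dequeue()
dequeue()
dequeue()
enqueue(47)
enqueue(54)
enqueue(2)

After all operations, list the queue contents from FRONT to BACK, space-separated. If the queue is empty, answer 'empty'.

Answer: 6 47 54 2

Derivation:
enqueue(88): [88]
enqueue(70): [88, 70]
enqueue(69): [88, 70, 69]
enqueue(6): [88, 70, 69, 6]
dequeue(): [70, 69, 6]
dequeue(): [69, 6]
dequeue(): [6]
enqueue(47): [6, 47]
enqueue(54): [6, 47, 54]
enqueue(2): [6, 47, 54, 2]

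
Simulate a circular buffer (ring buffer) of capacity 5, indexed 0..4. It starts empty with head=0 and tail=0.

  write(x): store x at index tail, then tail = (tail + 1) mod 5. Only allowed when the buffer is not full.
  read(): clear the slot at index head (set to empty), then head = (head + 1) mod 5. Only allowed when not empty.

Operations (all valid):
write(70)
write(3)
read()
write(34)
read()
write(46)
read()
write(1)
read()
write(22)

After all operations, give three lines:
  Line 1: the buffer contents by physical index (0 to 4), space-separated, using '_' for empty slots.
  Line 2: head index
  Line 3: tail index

Answer: 22 _ _ _ 1
4
1

Derivation:
write(70): buf=[70 _ _ _ _], head=0, tail=1, size=1
write(3): buf=[70 3 _ _ _], head=0, tail=2, size=2
read(): buf=[_ 3 _ _ _], head=1, tail=2, size=1
write(34): buf=[_ 3 34 _ _], head=1, tail=3, size=2
read(): buf=[_ _ 34 _ _], head=2, tail=3, size=1
write(46): buf=[_ _ 34 46 _], head=2, tail=4, size=2
read(): buf=[_ _ _ 46 _], head=3, tail=4, size=1
write(1): buf=[_ _ _ 46 1], head=3, tail=0, size=2
read(): buf=[_ _ _ _ 1], head=4, tail=0, size=1
write(22): buf=[22 _ _ _ 1], head=4, tail=1, size=2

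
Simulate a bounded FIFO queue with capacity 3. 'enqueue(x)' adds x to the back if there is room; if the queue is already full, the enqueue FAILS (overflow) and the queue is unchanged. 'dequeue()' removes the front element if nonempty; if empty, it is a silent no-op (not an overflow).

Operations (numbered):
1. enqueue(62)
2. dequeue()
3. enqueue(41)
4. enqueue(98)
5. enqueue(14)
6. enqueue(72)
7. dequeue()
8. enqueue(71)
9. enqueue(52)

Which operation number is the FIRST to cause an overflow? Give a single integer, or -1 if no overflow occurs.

1. enqueue(62): size=1
2. dequeue(): size=0
3. enqueue(41): size=1
4. enqueue(98): size=2
5. enqueue(14): size=3
6. enqueue(72): size=3=cap → OVERFLOW (fail)
7. dequeue(): size=2
8. enqueue(71): size=3
9. enqueue(52): size=3=cap → OVERFLOW (fail)

Answer: 6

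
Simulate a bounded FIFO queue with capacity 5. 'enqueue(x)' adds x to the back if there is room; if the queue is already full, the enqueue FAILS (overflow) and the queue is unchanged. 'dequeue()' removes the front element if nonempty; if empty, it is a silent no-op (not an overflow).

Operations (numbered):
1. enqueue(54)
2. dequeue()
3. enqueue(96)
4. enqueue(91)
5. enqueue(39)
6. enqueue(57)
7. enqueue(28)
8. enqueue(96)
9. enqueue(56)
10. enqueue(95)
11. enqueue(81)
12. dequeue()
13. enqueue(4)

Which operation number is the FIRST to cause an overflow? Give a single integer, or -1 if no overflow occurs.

1. enqueue(54): size=1
2. dequeue(): size=0
3. enqueue(96): size=1
4. enqueue(91): size=2
5. enqueue(39): size=3
6. enqueue(57): size=4
7. enqueue(28): size=5
8. enqueue(96): size=5=cap → OVERFLOW (fail)
9. enqueue(56): size=5=cap → OVERFLOW (fail)
10. enqueue(95): size=5=cap → OVERFLOW (fail)
11. enqueue(81): size=5=cap → OVERFLOW (fail)
12. dequeue(): size=4
13. enqueue(4): size=5

Answer: 8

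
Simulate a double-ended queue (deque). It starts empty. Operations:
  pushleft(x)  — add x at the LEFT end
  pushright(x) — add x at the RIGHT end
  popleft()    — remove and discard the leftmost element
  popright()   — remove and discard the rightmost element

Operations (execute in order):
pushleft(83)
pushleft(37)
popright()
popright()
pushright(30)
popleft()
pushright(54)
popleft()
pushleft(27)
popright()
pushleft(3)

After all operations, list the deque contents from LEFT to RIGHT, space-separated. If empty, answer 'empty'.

Answer: 3

Derivation:
pushleft(83): [83]
pushleft(37): [37, 83]
popright(): [37]
popright(): []
pushright(30): [30]
popleft(): []
pushright(54): [54]
popleft(): []
pushleft(27): [27]
popright(): []
pushleft(3): [3]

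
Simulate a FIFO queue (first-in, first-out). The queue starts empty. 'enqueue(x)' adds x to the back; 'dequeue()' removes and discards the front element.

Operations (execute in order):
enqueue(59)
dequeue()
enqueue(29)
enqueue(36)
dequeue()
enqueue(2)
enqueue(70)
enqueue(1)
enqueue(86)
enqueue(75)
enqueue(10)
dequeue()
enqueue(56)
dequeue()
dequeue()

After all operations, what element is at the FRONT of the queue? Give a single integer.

enqueue(59): queue = [59]
dequeue(): queue = []
enqueue(29): queue = [29]
enqueue(36): queue = [29, 36]
dequeue(): queue = [36]
enqueue(2): queue = [36, 2]
enqueue(70): queue = [36, 2, 70]
enqueue(1): queue = [36, 2, 70, 1]
enqueue(86): queue = [36, 2, 70, 1, 86]
enqueue(75): queue = [36, 2, 70, 1, 86, 75]
enqueue(10): queue = [36, 2, 70, 1, 86, 75, 10]
dequeue(): queue = [2, 70, 1, 86, 75, 10]
enqueue(56): queue = [2, 70, 1, 86, 75, 10, 56]
dequeue(): queue = [70, 1, 86, 75, 10, 56]
dequeue(): queue = [1, 86, 75, 10, 56]

Answer: 1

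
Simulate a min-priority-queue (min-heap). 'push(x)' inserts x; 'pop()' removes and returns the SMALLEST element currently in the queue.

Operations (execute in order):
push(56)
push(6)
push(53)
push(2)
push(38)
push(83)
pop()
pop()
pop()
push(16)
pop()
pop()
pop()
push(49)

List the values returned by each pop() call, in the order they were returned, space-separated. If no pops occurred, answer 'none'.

push(56): heap contents = [56]
push(6): heap contents = [6, 56]
push(53): heap contents = [6, 53, 56]
push(2): heap contents = [2, 6, 53, 56]
push(38): heap contents = [2, 6, 38, 53, 56]
push(83): heap contents = [2, 6, 38, 53, 56, 83]
pop() → 2: heap contents = [6, 38, 53, 56, 83]
pop() → 6: heap contents = [38, 53, 56, 83]
pop() → 38: heap contents = [53, 56, 83]
push(16): heap contents = [16, 53, 56, 83]
pop() → 16: heap contents = [53, 56, 83]
pop() → 53: heap contents = [56, 83]
pop() → 56: heap contents = [83]
push(49): heap contents = [49, 83]

Answer: 2 6 38 16 53 56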